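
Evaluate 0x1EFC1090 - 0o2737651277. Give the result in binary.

0b111011111001011110111010001

0x1EFC1090 = 0b11110111111000001000010010000 in binary.
0o2737651277 = 0b10111011111110101001010111111 in binary.
Subtract column by column in base 2:
  0-1 → 1 (borrow)
  0-1-1 → 0 (borrow)
  0-1-1 → 0 (borrow)
  0-1-1 → 0 (borrow)
  1-1-1 → 1 (borrow)
  0-1-1 → 0 (borrow)
  0-0-1 → 1 (borrow)
  1-1-1 → 1 (borrow)
  0-0-1 → 1 (borrow)
  0-1-1 → 0 (borrow)
  0-0-1 → 1 (borrow)
  0-0-1 → 1 (borrow)
  1-1-1 → 1 (borrow)
  0-0-1 → 1 (borrow)
  0-1-1 → 0 (borrow)
  0-0-1 → 1 (borrow)
  0-1-1 → 0 (borrow)
  0-1-1 → 0 (borrow)
  1-1-1 → 1 (borrow)
  1-1-1 → 1 (borrow)
  1-1-1 → 1 (borrow)
  1-1-1 → 1 (borrow)
  1-1-1 → 1 (borrow)
  1-0-1 → 0
  0-1 → 1 (borrow)
  1-1-1 → 1 (borrow)
  1-1-1 → 1 (borrow)
  1-0-1 → 0
  1-1 → 0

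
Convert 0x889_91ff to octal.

Expand each hex digit to 4 bits: 8=1000 8=1000 9=1001 9=1001 1=0001 f=1111 f=1111.
Group the bits in threes: 001 000 100 010 011 001 000 111 111 111 → 1042310777.

0o1042310777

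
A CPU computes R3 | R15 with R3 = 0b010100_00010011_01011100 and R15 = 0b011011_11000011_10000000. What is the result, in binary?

OR bit by bit (1 where either bit is 1):
  0101000001001101011100
| 0110111100001110000000
= 0111111101001111011100

0b0111111101001111011100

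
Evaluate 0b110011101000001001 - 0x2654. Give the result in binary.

0b110001001110110101

0x2654 = 0b10011001010100 in binary.
Subtract column by column in base 2:
  1-0 → 1
  0-0 → 0
  0-1 → 1 (borrow)
  1-0-1 → 0
  0-1 → 1 (borrow)
  0-0-1 → 1 (borrow)
  0-1-1 → 0 (borrow)
  0-0-1 → 1 (borrow)
  0-0-1 → 1 (borrow)
  1-1-1 → 1 (borrow)
  0-1-1 → 0 (borrow)
  1-0-1 → 0
  1-0 → 1
  1-1 → 0
  0-0 → 0
  0-0 → 0
  1-0 → 1
  1-0 → 1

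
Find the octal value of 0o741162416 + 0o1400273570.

0o2341456206

Add column by column in base 8, right to left:
  6+0 = 6
  1+7 = 0 carry 1
  4+5+1 = 2 carry 1
  2+3+1 = 6
  6+7 = 5 carry 1
  1+2+1 = 4
  1+0 = 1
  4+0 = 4
  7+4 = 3 carry 1
  0+1+1 = 2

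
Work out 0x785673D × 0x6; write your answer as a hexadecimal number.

0x2D206B6E

Multiply each base-16 digit by 6, carrying:
  D×6 = 78 → write E carry 4
  3×6+4 = 22 → write 6 carry 1
  7×6+1 = 43 → write B carry 2
  6×6+2 = 38 → write 6 carry 2
  5×6+2 = 32 → write 0 carry 2
  8×6+2 = 50 → write 2 carry 3
  7×6+3 = 45 → write D carry 2
  remaining carry: 2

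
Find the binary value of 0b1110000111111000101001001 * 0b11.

0b101010010111101001111011011

Multiply each base-2 digit by 3, carrying:
  1×3 = 3 → write 1 carry 1
  0×3+1 = 1 → write 1
  0×3 = 0 → write 0
  1×3 = 3 → write 1 carry 1
  0×3+1 = 1 → write 1
  0×3 = 0 → write 0
  1×3 = 3 → write 1 carry 1
  0×3+1 = 1 → write 1
  1×3 = 3 → write 1 carry 1
  0×3+1 = 1 → write 1
  0×3 = 0 → write 0
  0×3 = 0 → write 0
  1×3 = 3 → write 1 carry 1
  1×3+1 = 4 → write 0 carry 2
  1×3+2 = 5 → write 1 carry 2
  1×3+2 = 5 → write 1 carry 2
  1×3+2 = 5 → write 1 carry 2
  1×3+2 = 5 → write 1 carry 2
  0×3+2 = 2 → write 0 carry 1
  0×3+1 = 1 → write 1
  0×3 = 0 → write 0
  0×3 = 0 → write 0
  1×3 = 3 → write 1 carry 1
  1×3+1 = 4 → write 0 carry 2
  1×3+2 = 5 → write 1 carry 2
  remaining carry: 10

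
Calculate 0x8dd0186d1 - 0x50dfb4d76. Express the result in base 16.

Subtract column by column in base 16:
  1-6 → b (borrow)
  d-7-1 → 5
  6-d → 9 (borrow)
  8-4-1 → 3
  1-b → 6 (borrow)
  0-f-1 → 0 (borrow)
  d-d-1 → f (borrow)
  d-0-1 → c
  8-5 → 3

0x3cf06395b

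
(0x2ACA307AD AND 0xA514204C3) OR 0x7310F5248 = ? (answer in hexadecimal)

0x2ACA307AD AND 0xA514204C3 = 0x200020481.
Then OR with 0x7310F5248.

0x7310F56C9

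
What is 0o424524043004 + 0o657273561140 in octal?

0o1304017624144

Add column by column in base 8, right to left:
  4+0 = 4
  0+4 = 4
  0+1 = 1
  3+1 = 4
  4+6 = 2 carry 1
  0+5+1 = 6
  4+3 = 7
  2+7 = 1 carry 1
  5+2+1 = 0 carry 1
  4+7+1 = 4 carry 1
  2+5+1 = 0 carry 1
  4+6+1 = 3 carry 1
  final carry 1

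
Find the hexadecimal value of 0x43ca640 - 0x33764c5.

Subtract column by column in base 16:
  0-5 → b (borrow)
  4-c-1 → 7 (borrow)
  6-4-1 → 1
  a-6 → 4
  c-7 → 5
  3-3 → 0
  4-3 → 1

0x105417b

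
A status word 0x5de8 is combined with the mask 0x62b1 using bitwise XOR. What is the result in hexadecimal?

0x3f59

XOR each hex digit independently (no carries):
  5^6=3, d^2=f, e^b=5, 8^1=9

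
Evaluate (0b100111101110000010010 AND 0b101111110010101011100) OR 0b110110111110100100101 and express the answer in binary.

0b100111101110000010010 AND 0b101111110010101011100 = 0b100111100010000010000.
Then OR with 0b110110111110100100101.

0b110111111110100110101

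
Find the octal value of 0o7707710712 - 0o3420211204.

Subtract column by column in base 8:
  2-4 → 6 (borrow)
  1-0-1 → 0
  7-2 → 5
  0-1 → 7 (borrow)
  1-1-1 → 7 (borrow)
  7-2-1 → 4
  7-0 → 7
  0-2 → 6 (borrow)
  7-4-1 → 2
  7-3 → 4

0o4267477506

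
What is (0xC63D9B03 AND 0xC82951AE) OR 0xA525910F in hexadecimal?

0xE52D910F

0xC63D9B03 AND 0xC82951AE = 0xC0291102.
Then OR with 0xA525910F.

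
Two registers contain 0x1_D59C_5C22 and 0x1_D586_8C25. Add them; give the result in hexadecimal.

Add column by column in base 16, right to left:
  2+5 = 7
  2+2 = 4
  C+C = 8 carry 1
  5+8+1 = E
  C+6 = 2 carry 1
  9+8+1 = 2 carry 1
  5+5+1 = B
  D+D = A carry 1
  1+1+1 = 3

0x3AB22E847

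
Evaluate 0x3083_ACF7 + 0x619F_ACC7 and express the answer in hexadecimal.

0x922359BE

Add column by column in base 16, right to left:
  7+7 = E
  F+C = B carry 1
  C+C+1 = 9 carry 1
  A+A+1 = 5 carry 1
  3+F+1 = 3 carry 1
  8+9+1 = 2 carry 1
  0+1+1 = 2
  3+6 = 9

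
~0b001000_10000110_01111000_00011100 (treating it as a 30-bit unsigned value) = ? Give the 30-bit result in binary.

0b110111011110011000011111100011

Invert each bit: 001000100001100111100000011100 → 110111011110011000011111100011.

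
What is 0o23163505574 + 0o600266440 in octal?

0o23763774234

Add column by column in base 8, right to left:
  4+0 = 4
  7+4 = 3 carry 1
  5+4+1 = 2 carry 1
  5+6+1 = 4 carry 1
  0+6+1 = 7
  5+2 = 7
  3+0 = 3
  6+0 = 6
  1+6 = 7
  3+0 = 3
  2+0 = 2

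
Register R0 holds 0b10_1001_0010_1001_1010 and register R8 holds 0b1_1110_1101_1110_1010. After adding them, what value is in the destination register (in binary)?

0b1001000000010000100

Add column by column in base 2, right to left:
  0+0 = 0
  1+1 = 0 carry 1
  0+0+1 = 1
  1+1 = 0 carry 1
  1+0+1 = 0 carry 1
  0+1+1 = 0 carry 1
  0+1+1 = 0 carry 1
  1+1+1 = 1 carry 1
  0+1+1 = 0 carry 1
  1+0+1 = 0 carry 1
  0+1+1 = 0 carry 1
  0+1+1 = 0 carry 1
  1+0+1 = 0 carry 1
  0+1+1 = 0 carry 1
  0+1+1 = 0 carry 1
  1+1+1 = 1 carry 1
  0+1+1 = 0 carry 1
  1+0+1 = 0 carry 1
  final carry 1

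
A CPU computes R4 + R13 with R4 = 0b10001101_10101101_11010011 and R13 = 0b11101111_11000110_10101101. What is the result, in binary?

Add column by column in base 2, right to left:
  1+1 = 0 carry 1
  1+0+1 = 0 carry 1
  0+1+1 = 0 carry 1
  0+1+1 = 0 carry 1
  1+0+1 = 0 carry 1
  0+1+1 = 0 carry 1
  1+0+1 = 0 carry 1
  1+1+1 = 1 carry 1
  1+0+1 = 0 carry 1
  0+1+1 = 0 carry 1
  1+1+1 = 1 carry 1
  1+0+1 = 0 carry 1
  0+0+1 = 1
  1+0 = 1
  0+1 = 1
  1+1 = 0 carry 1
  1+1+1 = 1 carry 1
  0+1+1 = 0 carry 1
  1+1+1 = 1 carry 1
  1+1+1 = 1 carry 1
  0+0+1 = 1
  0+1 = 1
  0+1 = 1
  1+1 = 0 carry 1
  final carry 1

0b1011111010111010010000000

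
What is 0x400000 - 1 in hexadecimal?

The trailing 5 digits are 0, so subtracting 1 borrows through: they become F and the next digit up decrements.

0x3FFFFF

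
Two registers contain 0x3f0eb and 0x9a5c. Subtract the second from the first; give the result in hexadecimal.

0x3568f

Subtract column by column in base 16:
  b-c → f (borrow)
  e-5-1 → 8
  0-a → 6 (borrow)
  f-9-1 → 5
  3-0 → 3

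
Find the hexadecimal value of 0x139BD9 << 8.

0x139BD900

Shifting left by 8 bits = 2 hex digits: append 2 zeros.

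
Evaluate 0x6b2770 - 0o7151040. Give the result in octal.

0x6b2770 = 0o32623560 in octal.
Subtract column by column in base 8:
  0-0 → 0
  6-4 → 2
  5-0 → 5
  3-1 → 2
  2-5 → 5 (borrow)
  6-1-1 → 4
  2-7 → 3 (borrow)
  3-0-1 → 2

0o23452520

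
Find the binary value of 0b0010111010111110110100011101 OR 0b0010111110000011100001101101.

0b0010111110111111110101111101

OR bit by bit (1 where either bit is 1):
  0010111010111110110100011101
| 0010111110000011100001101101
= 0010111110111111110101111101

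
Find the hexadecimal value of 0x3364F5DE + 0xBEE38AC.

Add column by column in base 16, right to left:
  E+C = A carry 1
  D+A+1 = 8 carry 1
  5+8+1 = E
  F+3 = 2 carry 1
  4+E+1 = 3 carry 1
  6+E+1 = 5 carry 1
  3+B+1 = F
  3+0 = 3

0x3F532E8A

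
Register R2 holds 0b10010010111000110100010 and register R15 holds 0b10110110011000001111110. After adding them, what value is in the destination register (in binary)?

0b101001001010001000100000

Add column by column in base 2, right to left:
  0+0 = 0
  1+1 = 0 carry 1
  0+1+1 = 0 carry 1
  0+1+1 = 0 carry 1
  0+1+1 = 0 carry 1
  1+1+1 = 1 carry 1
  0+1+1 = 0 carry 1
  1+0+1 = 0 carry 1
  1+0+1 = 0 carry 1
  0+0+1 = 1
  0+0 = 0
  0+0 = 0
  1+1 = 0 carry 1
  1+1+1 = 1 carry 1
  1+0+1 = 0 carry 1
  0+0+1 = 1
  1+1 = 0 carry 1
  0+1+1 = 0 carry 1
  0+0+1 = 1
  1+1 = 0 carry 1
  0+1+1 = 0 carry 1
  0+0+1 = 1
  1+1 = 0 carry 1
  final carry 1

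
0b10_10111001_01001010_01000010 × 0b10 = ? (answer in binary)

0b101011100101001010010000100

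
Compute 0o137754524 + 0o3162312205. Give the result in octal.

Add column by column in base 8, right to left:
  4+5 = 1 carry 1
  2+0+1 = 3
  5+2 = 7
  4+2 = 6
  5+1 = 6
  7+3 = 2 carry 1
  7+2+1 = 2 carry 1
  3+6+1 = 2 carry 1
  1+1+1 = 3
  0+3 = 3

0o3322266731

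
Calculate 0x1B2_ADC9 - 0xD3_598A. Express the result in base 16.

0xDF543F

Subtract column by column in base 16:
  9-A → F (borrow)
  C-8-1 → 3
  D-9 → 4
  A-5 → 5
  2-3 → F (borrow)
  B-D-1 → D (borrow)
  1-0-1 → 0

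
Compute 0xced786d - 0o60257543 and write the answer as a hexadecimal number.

0o60257543 = 0xc15f63 in hexadecimal.
Subtract column by column in base 16:
  d-3 → a
  6-6 → 0
  8-f → 9 (borrow)
  7-5-1 → 1
  d-1 → c
  e-c → 2
  c-0 → c

0xc2c190a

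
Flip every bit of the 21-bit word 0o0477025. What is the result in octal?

Each oct digit d becomes 7−d:
  0→7, 4→3, 7→0, 7→0, 0→7, 2→5, 5→2

0o7300752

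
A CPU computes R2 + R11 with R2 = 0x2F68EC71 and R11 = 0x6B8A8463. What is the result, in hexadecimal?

Add column by column in base 16, right to left:
  1+3 = 4
  7+6 = D
  C+4 = 0 carry 1
  E+8+1 = 7 carry 1
  8+A+1 = 3 carry 1
  6+8+1 = F
  F+B = A carry 1
  2+6+1 = 9

0x9AF370D4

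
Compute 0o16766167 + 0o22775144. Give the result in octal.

0o41763333

Add column by column in base 8, right to left:
  7+4 = 3 carry 1
  6+4+1 = 3 carry 1
  1+1+1 = 3
  6+5 = 3 carry 1
  6+7+1 = 6 carry 1
  7+7+1 = 7 carry 1
  6+2+1 = 1 carry 1
  1+2+1 = 4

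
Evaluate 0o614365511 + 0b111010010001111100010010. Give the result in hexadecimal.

0x71B0A5B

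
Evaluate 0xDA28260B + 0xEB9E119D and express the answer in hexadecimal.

Add column by column in base 16, right to left:
  B+D = 8 carry 1
  0+9+1 = A
  6+1 = 7
  2+1 = 3
  8+E = 6 carry 1
  2+9+1 = C
  A+B = 5 carry 1
  D+E+1 = C carry 1
  final carry 1

0x1C5C637A8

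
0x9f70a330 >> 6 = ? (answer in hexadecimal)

0x27dc28c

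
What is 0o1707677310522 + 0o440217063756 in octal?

Add column by column in base 8, right to left:
  2+6 = 0 carry 1
  2+5+1 = 0 carry 1
  5+7+1 = 5 carry 1
  0+3+1 = 4
  1+6 = 7
  3+0 = 3
  7+7 = 6 carry 1
  7+1+1 = 1 carry 1
  6+2+1 = 1 carry 1
  7+0+1 = 0 carry 1
  0+4+1 = 5
  7+4 = 3 carry 1
  1+0+1 = 2

0o2350116374500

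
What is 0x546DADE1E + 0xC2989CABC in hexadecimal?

Add column by column in base 16, right to left:
  E+C = A carry 1
  1+B+1 = D
  E+A = 8 carry 1
  D+C+1 = A carry 1
  A+9+1 = 4 carry 1
  D+8+1 = 6 carry 1
  6+9+1 = 0 carry 1
  4+2+1 = 7
  5+C = 1 carry 1
  final carry 1

0x117064A8DA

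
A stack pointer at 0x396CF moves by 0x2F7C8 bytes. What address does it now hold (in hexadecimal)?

Add column by column in base 16, right to left:
  F+8 = 7 carry 1
  C+C+1 = 9 carry 1
  6+7+1 = E
  9+F = 8 carry 1
  3+2+1 = 6

0x68E97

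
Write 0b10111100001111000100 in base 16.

0xBC3C4

Group the bits into nibbles: 1011 1100 0011 1100 0100 → BC3C4.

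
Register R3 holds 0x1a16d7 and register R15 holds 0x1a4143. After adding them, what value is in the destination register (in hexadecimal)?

0x34581a

Add column by column in base 16, right to left:
  7+3 = a
  d+4 = 1 carry 1
  6+1+1 = 8
  1+4 = 5
  a+a = 4 carry 1
  1+1+1 = 3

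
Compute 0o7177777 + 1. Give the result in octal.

0o7200000

The trailing 5 digits are 7 (max in base 8), so adding 1 cascades: they roll to 0 and the next digit up increments.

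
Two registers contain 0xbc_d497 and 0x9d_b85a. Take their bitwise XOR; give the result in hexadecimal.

0x216ccd

XOR each hex digit independently (no carries):
  b^9=2, c^d=1, d^b=6, 4^8=c, 9^5=c, 7^a=d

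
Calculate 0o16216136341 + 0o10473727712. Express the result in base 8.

Add column by column in base 8, right to left:
  1+2 = 3
  4+1 = 5
  3+7 = 2 carry 1
  6+7+1 = 6 carry 1
  3+2+1 = 6
  1+7 = 0 carry 1
  6+3+1 = 2 carry 1
  1+7+1 = 1 carry 1
  2+4+1 = 7
  6+0 = 6
  1+1 = 2

0o26712066253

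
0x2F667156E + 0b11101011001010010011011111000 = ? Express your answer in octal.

0x2F667156E = 0o136631612556 in octal.
0b11101011001010010011011111000 = 0o3531223370 in octal.
Add column by column in base 8, right to left:
  6+0 = 6
  5+7 = 4 carry 1
  5+3+1 = 1 carry 1
  2+3+1 = 6
  1+2 = 3
  6+2 = 0 carry 1
  1+1+1 = 3
  3+3 = 6
  6+5 = 3 carry 1
  6+3+1 = 2 carry 1
  3+0+1 = 4
  1+0 = 1

0o142363036146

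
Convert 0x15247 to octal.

Expand each hex digit to 4 bits: 1=0001 5=0101 2=0010 4=0100 7=0111.
Group the bits in threes: 010 101 001 001 000 111 → 251107.

0o251107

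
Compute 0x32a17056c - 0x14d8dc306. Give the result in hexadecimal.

0x1dc894266

Subtract column by column in base 16:
  c-6 → 6
  6-0 → 6
  5-3 → 2
  0-c → 4 (borrow)
  7-d-1 → 9 (borrow)
  1-8-1 → 8 (borrow)
  a-d-1 → c (borrow)
  2-4-1 → d (borrow)
  3-1-1 → 1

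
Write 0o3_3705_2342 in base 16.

0x37C54E2

Each octal digit is 3 bits: 3=011 3=011 7=111 0=000 5=101 2=010 3=011 4=100 2=010.
Group the bits into nibbles: 0011 0111 1100 0101 0100 1110 0010 → 37C54E2.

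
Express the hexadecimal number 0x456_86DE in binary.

0b100010101101000011011011110

Expand each hex digit to 4 bits: 4=0100 5=0101 6=0110 8=1000 6=0110 D=1101 E=1110.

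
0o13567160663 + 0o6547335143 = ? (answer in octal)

0o22336516026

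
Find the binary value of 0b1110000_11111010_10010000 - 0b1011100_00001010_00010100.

Subtract column by column in base 2:
  0-0 → 0
  0-0 → 0
  0-1 → 1 (borrow)
  0-0-1 → 1 (borrow)
  1-1-1 → 1 (borrow)
  0-0-1 → 1 (borrow)
  0-0-1 → 1 (borrow)
  1-0-1 → 0
  0-0 → 0
  1-1 → 0
  0-0 → 0
  1-1 → 0
  1-0 → 1
  1-0 → 1
  1-0 → 1
  1-0 → 1
  0-0 → 0
  0-0 → 0
  0-1 → 1 (borrow)
  0-1-1 → 0 (borrow)
  1-1-1 → 1 (borrow)
  1-0-1 → 0
  1-1 → 0

0b101001111000001111100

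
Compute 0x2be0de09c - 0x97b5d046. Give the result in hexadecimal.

0x226581056

Subtract column by column in base 16:
  c-6 → 6
  9-4 → 5
  0-0 → 0
  e-d → 1
  d-5 → 8
  0-b → 5 (borrow)
  e-7-1 → 6
  b-9 → 2
  2-0 → 2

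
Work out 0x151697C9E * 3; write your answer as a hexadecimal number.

Multiply each base-16 digit by 3, carrying:
  E×3 = 42 → write A carry 2
  9×3+2 = 29 → write D carry 1
  C×3+1 = 37 → write 5 carry 2
  7×3+2 = 23 → write 7 carry 1
  9×3+1 = 28 → write C carry 1
  6×3+1 = 19 → write 3 carry 1
  1×3+1 = 4 → write 4
  5×3 = 15 → write F
  1×3 = 3 → write 3

0x3F43C75DA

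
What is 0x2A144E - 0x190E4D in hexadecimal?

0x110601

Subtract column by column in base 16:
  E-D → 1
  4-4 → 0
  4-E → 6 (borrow)
  1-0-1 → 0
  A-9 → 1
  2-1 → 1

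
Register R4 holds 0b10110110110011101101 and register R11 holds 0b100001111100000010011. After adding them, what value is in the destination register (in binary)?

Add column by column in base 2, right to left:
  1+1 = 0 carry 1
  0+1+1 = 0 carry 1
  1+0+1 = 0 carry 1
  1+0+1 = 0 carry 1
  0+1+1 = 0 carry 1
  1+0+1 = 0 carry 1
  1+0+1 = 0 carry 1
  1+0+1 = 0 carry 1
  0+0+1 = 1
  0+0 = 0
  1+0 = 1
  1+1 = 0 carry 1
  0+1+1 = 0 carry 1
  1+1+1 = 1 carry 1
  1+1+1 = 1 carry 1
  0+1+1 = 0 carry 1
  1+0+1 = 0 carry 1
  1+0+1 = 0 carry 1
  0+0+1 = 1
  1+0 = 1
  0+1 = 1

0b111000110010100000000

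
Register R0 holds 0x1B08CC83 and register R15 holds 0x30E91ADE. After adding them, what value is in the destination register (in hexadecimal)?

0x4BF1E761

Add column by column in base 16, right to left:
  3+E = 1 carry 1
  8+D+1 = 6 carry 1
  C+A+1 = 7 carry 1
  C+1+1 = E
  8+9 = 1 carry 1
  0+E+1 = F
  B+0 = B
  1+3 = 4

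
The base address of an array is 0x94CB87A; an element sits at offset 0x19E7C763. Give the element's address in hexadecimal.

0x23347FDD

Add column by column in base 16, right to left:
  A+3 = D
  7+6 = D
  8+7 = F
  B+C = 7 carry 1
  C+7+1 = 4 carry 1
  4+E+1 = 3 carry 1
  9+9+1 = 3 carry 1
  0+1+1 = 2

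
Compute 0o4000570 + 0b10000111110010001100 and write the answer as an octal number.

0o6077004

0b10000111110010001100 = 0o2076214 in octal.
Add column by column in base 8, right to left:
  0+4 = 4
  7+1 = 0 carry 1
  5+2+1 = 0 carry 1
  0+6+1 = 7
  0+7 = 7
  0+0 = 0
  4+2 = 6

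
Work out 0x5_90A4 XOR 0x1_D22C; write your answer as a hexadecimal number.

0x44288

XOR each hex digit independently (no carries):
  5^1=4, 9^D=4, 0^2=2, A^2=8, 4^C=8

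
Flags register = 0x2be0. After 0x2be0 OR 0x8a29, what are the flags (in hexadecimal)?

0xabe9

OR each hex digit independently (no carries):
  2|8=a, b|a=b, e|2=e, 0|9=9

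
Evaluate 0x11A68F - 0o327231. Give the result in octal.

0o3773766

0x11A68F = 0o4323217 in octal.
Subtract column by column in base 8:
  7-1 → 6
  1-3 → 6 (borrow)
  2-2-1 → 7 (borrow)
  3-7-1 → 3 (borrow)
  2-2-1 → 7 (borrow)
  3-3-1 → 7 (borrow)
  4-0-1 → 3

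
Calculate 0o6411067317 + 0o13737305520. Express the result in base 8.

Add column by column in base 8, right to left:
  7+0 = 7
  1+2 = 3
  3+5 = 0 carry 1
  7+5+1 = 5 carry 1
  6+0+1 = 7
  0+3 = 3
  1+7 = 0 carry 1
  1+3+1 = 5
  4+7 = 3 carry 1
  6+3+1 = 2 carry 1
  0+1+1 = 2

0o22350375037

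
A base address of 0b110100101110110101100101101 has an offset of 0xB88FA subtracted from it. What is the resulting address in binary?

0xB88FA = 0b10111000100011111010 in binary.
Subtract column by column in base 2:
  1-0 → 1
  0-1 → 1 (borrow)
  1-0-1 → 0
  1-1 → 0
  0-1 → 1 (borrow)
  1-1-1 → 1 (borrow)
  0-1-1 → 0 (borrow)
  0-1-1 → 0 (borrow)
  1-0-1 → 0
  1-0 → 1
  0-0 → 0
  1-1 → 0
  0-0 → 0
  1-0 → 1
  1-0 → 1
  0-1 → 1 (borrow)
  1-1-1 → 1 (borrow)
  1-1-1 → 1 (borrow)
  1-0-1 → 0
  0-1 → 1 (borrow)
  1-0-1 → 0
  0-0 → 0
  0-0 → 0
  1-0 → 1
  0-0 → 0
  1-0 → 1
  1-0 → 1

0b110100010111110001000110011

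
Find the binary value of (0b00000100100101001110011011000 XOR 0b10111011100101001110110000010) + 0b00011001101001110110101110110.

First 0b00000100100101001110011011000 XOR 0b10111011100101001110110000010 = 0b10111111000000000000101011010.
Add column by column in base 2, right to left:
  0+0 = 0
  1+1 = 0 carry 1
  0+1+1 = 0 carry 1
  1+0+1 = 0 carry 1
  1+1+1 = 1 carry 1
  0+1+1 = 0 carry 1
  1+1+1 = 1 carry 1
  0+0+1 = 1
  1+1 = 0 carry 1
  0+0+1 = 1
  0+1 = 1
  0+1 = 1
  0+0 = 0
  0+1 = 1
  0+1 = 1
  0+1 = 1
  0+0 = 0
  0+0 = 0
  0+1 = 1
  0+0 = 0
  0+1 = 1
  1+1 = 0 carry 1
  1+0+1 = 0 carry 1
  1+0+1 = 0 carry 1
  1+1+1 = 1 carry 1
  1+1+1 = 1 carry 1
  1+0+1 = 0 carry 1
  0+0+1 = 1
  1+0 = 1

0b11011000101001110111011010000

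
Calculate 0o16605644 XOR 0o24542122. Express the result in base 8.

0o32347766

XOR each oct digit independently (no carries):
  1^2=3, 6^4=2, 6^5=3, 0^4=4, 5^2=7, 6^1=7, 4^2=6, 4^2=6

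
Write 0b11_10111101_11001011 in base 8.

0o736713

Group the bits in threes: 111 011 110 111 001 011 → 736713.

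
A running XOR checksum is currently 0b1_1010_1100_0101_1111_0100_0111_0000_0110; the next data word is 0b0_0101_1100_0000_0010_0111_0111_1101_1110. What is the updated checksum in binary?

XOR bit by bit (1 where the bits differ):
  110101100010111110100011100000110
^ 001011100000000100111011111011110
= 111110000010111010011000011011000

0b111110000010111010011000011011000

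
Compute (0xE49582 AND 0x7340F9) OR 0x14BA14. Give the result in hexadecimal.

0x74BA94

0xE49582 AND 0x7340F9 = 0x600080.
Then OR with 0x14BA14.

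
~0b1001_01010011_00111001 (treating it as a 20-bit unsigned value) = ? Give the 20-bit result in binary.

Invert each bit: 10010101001100111001 → 01101010110011000110.

0b01101010110011000110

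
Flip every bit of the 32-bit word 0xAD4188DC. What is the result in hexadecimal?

Each hex digit d becomes F−d:
  A→5, D→2, 4→B, 1→E, 8→7, 8→7, D→2, C→3

0x52BE7723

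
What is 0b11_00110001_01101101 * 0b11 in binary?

0b10011001010001000111

Multiply each base-2 digit by 3, carrying:
  1×3 = 3 → write 1 carry 1
  0×3+1 = 1 → write 1
  1×3 = 3 → write 1 carry 1
  1×3+1 = 4 → write 0 carry 2
  0×3+2 = 2 → write 0 carry 1
  1×3+1 = 4 → write 0 carry 2
  1×3+2 = 5 → write 1 carry 2
  0×3+2 = 2 → write 0 carry 1
  1×3+1 = 4 → write 0 carry 2
  0×3+2 = 2 → write 0 carry 1
  0×3+1 = 1 → write 1
  0×3 = 0 → write 0
  1×3 = 3 → write 1 carry 1
  1×3+1 = 4 → write 0 carry 2
  0×3+2 = 2 → write 0 carry 1
  0×3+1 = 1 → write 1
  1×3 = 3 → write 1 carry 1
  1×3+1 = 4 → write 0 carry 2
  remaining carry: 10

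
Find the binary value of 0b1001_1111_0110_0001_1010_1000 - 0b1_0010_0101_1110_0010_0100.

Subtract column by column in base 2:
  0-0 → 0
  0-0 → 0
  0-1 → 1 (borrow)
  1-0-1 → 0
  0-0 → 0
  1-1 → 0
  0-0 → 0
  1-0 → 1
  1-0 → 1
  0-1 → 1 (borrow)
  0-1-1 → 0 (borrow)
  0-1-1 → 0 (borrow)
  0-1-1 → 0 (borrow)
  1-0-1 → 0
  1-1 → 0
  0-0 → 0
  1-0 → 1
  1-1 → 0
  1-0 → 1
  1-0 → 1
  1-1 → 0
  0-0 → 0
  0-0 → 0
  1-0 → 1

0b100011010000001110000100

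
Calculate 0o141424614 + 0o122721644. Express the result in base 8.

Add column by column in base 8, right to left:
  4+4 = 0 carry 1
  1+4+1 = 6
  6+6 = 4 carry 1
  4+1+1 = 6
  2+2 = 4
  4+7 = 3 carry 1
  1+2+1 = 4
  4+2 = 6
  1+1 = 2

0o264346460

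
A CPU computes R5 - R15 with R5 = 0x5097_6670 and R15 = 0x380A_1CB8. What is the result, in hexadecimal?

0x188D49B8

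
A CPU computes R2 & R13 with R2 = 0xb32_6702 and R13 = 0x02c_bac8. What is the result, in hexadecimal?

0x0202200

AND each hex digit independently (no carries):
  b&0=0, 3&2=2, 2&c=0, 6&b=2, 7&a=2, 0&c=0, 2&8=0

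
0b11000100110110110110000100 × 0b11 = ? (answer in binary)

0b1001001110100100100010001100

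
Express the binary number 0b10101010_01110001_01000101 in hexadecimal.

0xAA7145

Group the bits into nibbles: 1010 1010 0111 0001 0100 0101 → AA7145.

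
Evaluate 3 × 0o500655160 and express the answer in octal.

Multiply each base-8 digit by 3, carrying:
  0×3 = 0 → write 0
  6×3 = 18 → write 2 carry 2
  1×3+2 = 5 → write 5
  5×3 = 15 → write 7 carry 1
  5×3+1 = 16 → write 0 carry 2
  6×3+2 = 20 → write 4 carry 2
  0×3+2 = 2 → write 2
  0×3 = 0 → write 0
  5×3 = 15 → write 7 carry 1
  remaining carry: 1

0o1702407520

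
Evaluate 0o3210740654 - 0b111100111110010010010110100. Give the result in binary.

0o3210740654 = 0b11010001000111100000110101100 in binary.
Subtract column by column in base 2:
  0-0 → 0
  0-0 → 0
  1-1 → 0
  1-0 → 1
  0-1 → 1 (borrow)
  1-1-1 → 1 (borrow)
  0-0-1 → 1 (borrow)
  1-1-1 → 1 (borrow)
  1-0-1 → 0
  0-0 → 0
  0-1 → 1 (borrow)
  0-0-1 → 1 (borrow)
  0-0-1 → 1 (borrow)
  0-1-1 → 0 (borrow)
  1-0-1 → 0
  1-0 → 1
  1-1 → 0
  1-1 → 0
  0-1 → 1 (borrow)
  0-1-1 → 0 (borrow)
  0-1-1 → 0 (borrow)
  1-0-1 → 0
  0-0 → 0
  0-1 → 1 (borrow)
  0-1-1 → 0 (borrow)
  1-1-1 → 1 (borrow)
  0-1-1 → 0 (borrow)
  1-0-1 → 0
  1-0 → 1

0b10010100001001001110011111000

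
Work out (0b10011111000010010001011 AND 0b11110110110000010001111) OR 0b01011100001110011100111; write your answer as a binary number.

0b11011110001110011101111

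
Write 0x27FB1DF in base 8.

0o237730737

Expand each hex digit to 4 bits: 2=0010 7=0111 F=1111 B=1011 1=0001 D=1101 F=1111.
Group the bits in threes: 010 011 111 111 011 000 111 011 111 → 237730737.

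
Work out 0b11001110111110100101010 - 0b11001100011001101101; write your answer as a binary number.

Subtract column by column in base 2:
  0-1 → 1 (borrow)
  1-0-1 → 0
  0-1 → 1 (borrow)
  1-1-1 → 1 (borrow)
  0-0-1 → 1 (borrow)
  1-1-1 → 1 (borrow)
  0-1-1 → 0 (borrow)
  0-0-1 → 1 (borrow)
  1-0-1 → 0
  0-1 → 1 (borrow)
  1-1-1 → 1 (borrow)
  1-0-1 → 0
  1-0 → 1
  1-0 → 1
  1-1 → 0
  0-1 → 1 (borrow)
  1-0-1 → 0
  1-0 → 1
  1-1 → 0
  0-1 → 1 (borrow)
  0-0-1 → 1 (borrow)
  1-0-1 → 0
  1-0 → 1

0b10110101011011010111101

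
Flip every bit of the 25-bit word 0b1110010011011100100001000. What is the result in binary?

0b0001101100100011011110111

Invert each bit: 1110010011011100100001000 → 0001101100100011011110111.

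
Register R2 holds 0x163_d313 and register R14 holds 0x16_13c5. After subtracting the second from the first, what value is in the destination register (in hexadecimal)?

0x14dbf4e

Subtract column by column in base 16:
  3-5 → e (borrow)
  1-c-1 → 4 (borrow)
  3-3-1 → f (borrow)
  d-1-1 → b
  3-6 → d (borrow)
  6-1-1 → 4
  1-0 → 1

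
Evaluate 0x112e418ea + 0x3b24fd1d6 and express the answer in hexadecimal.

0x4c533eac0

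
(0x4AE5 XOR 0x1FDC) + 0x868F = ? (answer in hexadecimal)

0xDBC8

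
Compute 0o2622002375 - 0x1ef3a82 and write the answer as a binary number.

0b10100010110001100101001111011

0o2622002375 = 0b10110010010000000010011111101 in binary.
0x1ef3a82 = 0b1111011110011101010000010 in binary.
Subtract column by column in base 2:
  1-0 → 1
  0-1 → 1 (borrow)
  1-0-1 → 0
  1-0 → 1
  1-0 → 1
  1-0 → 1
  1-0 → 1
  1-1 → 0
  0-0 → 0
  0-1 → 1 (borrow)
  1-0-1 → 0
  0-1 → 1 (borrow)
  0-1-1 → 0 (borrow)
  0-1-1 → 0 (borrow)
  0-0-1 → 1 (borrow)
  0-0-1 → 1 (borrow)
  0-1-1 → 0 (borrow)
  0-1-1 → 0 (borrow)
  0-1-1 → 0 (borrow)
  1-1-1 → 1 (borrow)
  0-0-1 → 1 (borrow)
  0-1-1 → 0 (borrow)
  1-1-1 → 1 (borrow)
  0-1-1 → 0 (borrow)
  0-1-1 → 0 (borrow)
  1-0-1 → 0
  1-0 → 1
  0-0 → 0
  1-0 → 1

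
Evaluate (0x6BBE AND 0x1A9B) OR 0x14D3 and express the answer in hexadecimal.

0x6BBE AND 0x1A9B = 0x0A9A.
Then OR with 0x14D3.

0x1EDB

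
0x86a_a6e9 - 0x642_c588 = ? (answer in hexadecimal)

Subtract column by column in base 16:
  9-8 → 1
  e-8 → 6
  6-5 → 1
  a-c → e (borrow)
  a-2-1 → 7
  6-4 → 2
  8-6 → 2

0x227e161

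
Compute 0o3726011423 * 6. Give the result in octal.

Multiply each base-8 digit by 6, carrying:
  3×6 = 18 → write 2 carry 2
  2×6+2 = 14 → write 6 carry 1
  4×6+1 = 25 → write 1 carry 3
  1×6+3 = 9 → write 1 carry 1
  1×6+1 = 7 → write 7
  0×6 = 0 → write 0
  6×6 = 36 → write 4 carry 4
  2×6+4 = 16 → write 0 carry 2
  7×6+2 = 44 → write 4 carry 5
  3×6+5 = 23 → write 7 carry 2
  remaining carry: 2

0o27404071162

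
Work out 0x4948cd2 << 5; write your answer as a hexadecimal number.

0x92919a40

5 bits is not a whole number of base-16 digits; in binary: 100100101001000110011010010 << 5 = 10010010100100011001101001000000.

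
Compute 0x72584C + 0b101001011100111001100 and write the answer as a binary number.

0x72584C = 0b11100100101100001001100 in binary.
Add column by column in base 2, right to left:
  0+0 = 0
  0+0 = 0
  1+1 = 0 carry 1
  1+1+1 = 1 carry 1
  0+0+1 = 1
  0+0 = 0
  1+1 = 0 carry 1
  0+1+1 = 0 carry 1
  0+1+1 = 0 carry 1
  0+0+1 = 1
  0+0 = 0
  1+1 = 0 carry 1
  1+1+1 = 1 carry 1
  0+1+1 = 0 carry 1
  1+0+1 = 0 carry 1
  0+1+1 = 0 carry 1
  0+0+1 = 1
  1+0 = 1
  0+1 = 1
  0+0 = 0
  1+1 = 0 carry 1
  1+0+1 = 0 carry 1
  1+0+1 = 0 carry 1
  final carry 1

0b100001110001001000011000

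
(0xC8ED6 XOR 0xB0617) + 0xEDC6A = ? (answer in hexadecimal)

0x16652B

First 0xC8ED6 XOR 0xB0617 = 0x788C1.
Add column by column in base 16, right to left:
  1+A = B
  C+6 = 2 carry 1
  8+C+1 = 5 carry 1
  8+D+1 = 6 carry 1
  7+E+1 = 6 carry 1
  final carry 1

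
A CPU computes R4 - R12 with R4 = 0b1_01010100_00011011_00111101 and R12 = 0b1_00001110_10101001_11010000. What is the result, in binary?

0b10001010111000101101101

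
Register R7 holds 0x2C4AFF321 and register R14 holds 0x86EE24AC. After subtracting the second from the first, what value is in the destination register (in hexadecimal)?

0x23DC1CE75

Subtract column by column in base 16:
  1-C → 5 (borrow)
  2-A-1 → 7 (borrow)
  3-4-1 → E (borrow)
  F-2-1 → C
  F-E → 1
  A-E → C (borrow)
  4-6-1 → D (borrow)
  C-8-1 → 3
  2-0 → 2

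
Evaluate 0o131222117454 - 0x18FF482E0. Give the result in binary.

0b100111010010101000001110001001100

0o131222117454 = 0b1011001010010010001001111100101100 in binary.
0x18FF482E0 = 0b110001111111101001000001011100000 in binary.
Subtract column by column in base 2:
  0-0 → 0
  0-0 → 0
  1-0 → 1
  1-0 → 1
  0-0 → 0
  1-1 → 0
  0-1 → 1 (borrow)
  0-1-1 → 0 (borrow)
  1-0-1 → 0
  1-1 → 0
  1-0 → 1
  1-0 → 1
  1-0 → 1
  0-0 → 0
  0-0 → 0
  1-1 → 0
  0-0 → 0
  0-0 → 0
  0-1 → 1 (borrow)
  1-0-1 → 0
  0-1 → 1 (borrow)
  0-1-1 → 0 (borrow)
  1-1-1 → 1 (borrow)
  0-1-1 → 0 (borrow)
  0-1-1 → 0 (borrow)
  1-1-1 → 1 (borrow)
  0-1-1 → 0 (borrow)
  1-1-1 → 1 (borrow)
  0-0-1 → 1 (borrow)
  0-0-1 → 1 (borrow)
  1-0-1 → 0
  1-1 → 0
  0-1 → 1 (borrow)
  1-0-1 → 0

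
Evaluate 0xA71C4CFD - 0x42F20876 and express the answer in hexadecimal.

0x642A4487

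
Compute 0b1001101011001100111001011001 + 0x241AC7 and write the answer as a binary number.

0x241AC7 = 0b1001000001101011000111 in binary.
Add column by column in base 2, right to left:
  1+1 = 0 carry 1
  0+1+1 = 0 carry 1
  0+1+1 = 0 carry 1
  1+0+1 = 0 carry 1
  1+0+1 = 0 carry 1
  0+0+1 = 1
  1+1 = 0 carry 1
  0+1+1 = 0 carry 1
  0+0+1 = 1
  1+1 = 0 carry 1
  1+0+1 = 0 carry 1
  1+1+1 = 1 carry 1
  0+1+1 = 0 carry 1
  0+0+1 = 1
  1+0 = 1
  1+0 = 1
  0+0 = 0
  0+0 = 0
  1+1 = 0 carry 1
  1+0+1 = 0 carry 1
  0+0+1 = 1
  1+1 = 0 carry 1
  0+0+1 = 1
  1+0 = 1
  1+0 = 1
  0+0 = 0
  0+0 = 0
  1+0 = 1

0b1001110100001110100100100000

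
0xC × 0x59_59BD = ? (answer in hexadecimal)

Multiply each base-16 digit by 12, carrying:
  D×12 = 156 → write C carry 9
  B×12+9 = 141 → write D carry 8
  9×12+8 = 116 → write 4 carry 7
  5×12+7 = 67 → write 3 carry 4
  9×12+4 = 112 → write 0 carry 7
  5×12+7 = 67 → write 3 carry 4
  remaining carry: 4

0x43034DC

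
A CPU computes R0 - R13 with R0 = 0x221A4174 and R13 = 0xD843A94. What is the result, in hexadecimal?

Subtract column by column in base 16:
  4-4 → 0
  7-9 → E (borrow)
  1-A-1 → 6 (borrow)
  4-3-1 → 0
  A-4 → 6
  1-8 → 9 (borrow)
  2-D-1 → 4 (borrow)
  2-0-1 → 1

0x149606E0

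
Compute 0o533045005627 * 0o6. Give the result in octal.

Multiply each base-8 digit by 6, carrying:
  7×6 = 42 → write 2 carry 5
  2×6+5 = 17 → write 1 carry 2
  6×6+2 = 38 → write 6 carry 4
  5×6+4 = 34 → write 2 carry 4
  0×6+4 = 4 → write 4
  0×6 = 0 → write 0
  5×6 = 30 → write 6 carry 3
  4×6+3 = 27 → write 3 carry 3
  0×6+3 = 3 → write 3
  3×6 = 18 → write 2 carry 2
  3×6+2 = 20 → write 4 carry 2
  5×6+2 = 32 → write 0 carry 4
  remaining carry: 4

0o4042336042612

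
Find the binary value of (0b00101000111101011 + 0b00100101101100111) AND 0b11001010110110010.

Add column by column in base 2, right to left:
  1+1 = 0 carry 1
  1+1+1 = 1 carry 1
  0+1+1 = 0 carry 1
  1+0+1 = 0 carry 1
  0+0+1 = 1
  1+1 = 0 carry 1
  1+1+1 = 1 carry 1
  1+0+1 = 0 carry 1
  1+1+1 = 1 carry 1
  0+1+1 = 0 carry 1
  0+0+1 = 1
  0+1 = 1
  1+0 = 1
  0+0 = 0
  1+1 = 0 carry 1
  final carry 1
Sum = 0b1001110101010010; now AND with 0b11001010110110010:
  01001110101010010
& 11001010110110010
= 01001010100010010

0b1001010100010010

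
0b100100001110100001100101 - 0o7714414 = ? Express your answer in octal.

0o34247531

0b100100001110100001100101 = 0o44164145 in octal.
Subtract column by column in base 8:
  5-4 → 1
  4-1 → 3
  1-4 → 5 (borrow)
  4-4-1 → 7 (borrow)
  6-1-1 → 4
  1-7 → 2 (borrow)
  4-7-1 → 4 (borrow)
  4-0-1 → 3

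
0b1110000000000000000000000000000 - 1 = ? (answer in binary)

0b1101111111111111111111111111111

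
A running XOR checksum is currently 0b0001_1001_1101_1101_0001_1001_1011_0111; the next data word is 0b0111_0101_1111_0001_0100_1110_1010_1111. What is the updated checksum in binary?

0b01101100001011000101011100011000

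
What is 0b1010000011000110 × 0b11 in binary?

0b11110001001010010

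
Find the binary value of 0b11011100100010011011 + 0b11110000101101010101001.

Add column by column in base 2, right to left:
  1+1 = 0 carry 1
  1+0+1 = 0 carry 1
  0+0+1 = 1
  1+1 = 0 carry 1
  1+0+1 = 0 carry 1
  0+1+1 = 0 carry 1
  0+0+1 = 1
  1+1 = 0 carry 1
  0+0+1 = 1
  0+1 = 1
  0+0 = 0
  1+1 = 0 carry 1
  0+1+1 = 0 carry 1
  0+0+1 = 1
  1+1 = 0 carry 1
  1+0+1 = 0 carry 1
  1+0+1 = 0 carry 1
  0+0+1 = 1
  1+0 = 1
  1+1 = 0 carry 1
  0+1+1 = 0 carry 1
  0+1+1 = 0 carry 1
  0+1+1 = 0 carry 1
  final carry 1

0b100001100010001101000100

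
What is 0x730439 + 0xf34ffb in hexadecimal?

0x1665434

Add column by column in base 16, right to left:
  9+b = 4 carry 1
  3+f+1 = 3 carry 1
  4+f+1 = 4 carry 1
  0+4+1 = 5
  3+3 = 6
  7+f = 6 carry 1
  final carry 1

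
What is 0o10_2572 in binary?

0b1000010101111010

Each octal digit is 3 bits: 1=001 0=000 2=010 5=101 7=111 2=010.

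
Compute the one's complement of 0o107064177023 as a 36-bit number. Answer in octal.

0o670713600754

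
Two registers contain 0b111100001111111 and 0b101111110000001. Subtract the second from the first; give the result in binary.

0b1100011111110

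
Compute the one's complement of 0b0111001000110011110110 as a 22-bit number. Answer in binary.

0b1000110111001100001001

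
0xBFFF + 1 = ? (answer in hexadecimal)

0xC000

The trailing 3 digits are F (max in base 16), so adding 1 cascades: they roll to 0 and the next digit up increments.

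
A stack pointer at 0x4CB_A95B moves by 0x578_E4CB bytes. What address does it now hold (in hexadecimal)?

Add column by column in base 16, right to left:
  B+B = 6 carry 1
  5+C+1 = 2 carry 1
  9+4+1 = E
  A+E = 8 carry 1
  B+8+1 = 4 carry 1
  C+7+1 = 4 carry 1
  4+5+1 = A

0xA448E26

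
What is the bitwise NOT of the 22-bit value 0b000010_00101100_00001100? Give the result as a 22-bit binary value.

Invert each bit: 0000100010110000001100 → 1111011101001111110011.

0b1111011101001111110011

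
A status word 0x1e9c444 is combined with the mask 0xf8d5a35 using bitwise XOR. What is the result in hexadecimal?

XOR each hex digit independently (no carries):
  1^f=e, e^8=6, 9^d=4, c^5=9, 4^a=e, 4^3=7, 4^5=1

0xe649e71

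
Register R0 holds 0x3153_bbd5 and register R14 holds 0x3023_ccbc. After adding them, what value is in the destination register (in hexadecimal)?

0x61778891

Add column by column in base 16, right to left:
  5+c = 1 carry 1
  d+b+1 = 9 carry 1
  b+c+1 = 8 carry 1
  b+c+1 = 8 carry 1
  3+3+1 = 7
  5+2 = 7
  1+0 = 1
  3+3 = 6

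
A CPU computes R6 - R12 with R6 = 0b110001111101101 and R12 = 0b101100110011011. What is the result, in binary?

0b101001010010

Subtract column by column in base 2:
  1-1 → 0
  0-1 → 1 (borrow)
  1-0-1 → 0
  1-1 → 0
  0-1 → 1 (borrow)
  1-0-1 → 0
  1-0 → 1
  1-1 → 0
  1-1 → 0
  1-0 → 1
  0-0 → 0
  0-1 → 1 (borrow)
  0-1-1 → 0 (borrow)
  1-0-1 → 0
  1-1 → 0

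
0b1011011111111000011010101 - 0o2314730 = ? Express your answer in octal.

0o131453375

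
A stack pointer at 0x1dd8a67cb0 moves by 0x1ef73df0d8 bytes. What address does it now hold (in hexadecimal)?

Add column by column in base 16, right to left:
  0+8 = 8
  b+d = 8 carry 1
  c+0+1 = d
  7+f = 6 carry 1
  6+d+1 = 4 carry 1
  a+3+1 = e
  8+7 = f
  d+f = c carry 1
  d+e+1 = c carry 1
  1+1+1 = 3

0x3ccfe46d88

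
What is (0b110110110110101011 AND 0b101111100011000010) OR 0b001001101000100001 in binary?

0b101111101010100011

0b110110110110101011 AND 0b101111100011000010 = 0b100110100010000010.
Then OR with 0b001001101000100001.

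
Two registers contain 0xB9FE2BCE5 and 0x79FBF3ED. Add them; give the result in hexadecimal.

Add column by column in base 16, right to left:
  5+D = 2 carry 1
  E+E+1 = D carry 1
  C+3+1 = 0 carry 1
  B+F+1 = B carry 1
  2+B+1 = E
  E+F = D carry 1
  F+9+1 = 9 carry 1
  9+7+1 = 1 carry 1
  B+0+1 = C

0xC19DEB0D2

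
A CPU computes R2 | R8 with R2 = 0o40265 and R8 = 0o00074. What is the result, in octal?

OR each oct digit independently (no carries):
  4|0=4, 0|0=0, 2|0=2, 6|7=7, 5|4=5

0o40275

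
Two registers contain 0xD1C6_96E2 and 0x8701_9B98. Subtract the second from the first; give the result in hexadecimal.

0x4AC4FB4A

Subtract column by column in base 16:
  2-8 → A (borrow)
  E-9-1 → 4
  6-B → B (borrow)
  9-9-1 → F (borrow)
  6-1-1 → 4
  C-0 → C
  1-7 → A (borrow)
  D-8-1 → 4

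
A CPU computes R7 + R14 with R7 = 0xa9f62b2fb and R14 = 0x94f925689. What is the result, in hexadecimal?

Add column by column in base 16, right to left:
  b+9 = 4 carry 1
  f+8+1 = 8 carry 1
  2+6+1 = 9
  b+5 = 0 carry 1
  2+2+1 = 5
  6+9 = f
  f+f = e carry 1
  9+4+1 = e
  a+9 = 3 carry 1
  final carry 1

0x13eef50984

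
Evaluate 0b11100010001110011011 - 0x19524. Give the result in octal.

0b11100010001110011011 = 0o3421633 in octal.
0x19524 = 0o312444 in octal.
Subtract column by column in base 8:
  3-4 → 7 (borrow)
  3-4-1 → 6 (borrow)
  6-4-1 → 1
  1-2 → 7 (borrow)
  2-1-1 → 0
  4-3 → 1
  3-0 → 3

0o3107167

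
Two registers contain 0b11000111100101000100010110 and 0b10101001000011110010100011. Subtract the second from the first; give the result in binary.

Subtract column by column in base 2:
  0-1 → 1 (borrow)
  1-1-1 → 1 (borrow)
  1-0-1 → 0
  0-0 → 0
  1-0 → 1
  0-1 → 1 (borrow)
  0-0-1 → 1 (borrow)
  0-1-1 → 0 (borrow)
  1-0-1 → 0
  0-0 → 0
  0-1 → 1 (borrow)
  0-1-1 → 0 (borrow)
  1-1-1 → 1 (borrow)
  0-1-1 → 0 (borrow)
  1-0-1 → 0
  0-0 → 0
  0-0 → 0
  1-0 → 1
  1-1 → 0
  1-0 → 1
  1-0 → 1
  0-1 → 1 (borrow)
  0-0-1 → 1 (borrow)
  0-1-1 → 0 (borrow)
  1-0-1 → 0
  1-1 → 0

0b11110100001010001110011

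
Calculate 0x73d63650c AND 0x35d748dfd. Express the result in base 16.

0x31d60050c

AND each hex digit independently (no carries):
  7&3=3, 3&5=1, d&d=d, 6&7=6, 3&4=0, 6&8=0, 5&d=5, 0&f=0, c&d=c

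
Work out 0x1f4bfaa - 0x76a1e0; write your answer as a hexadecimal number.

Subtract column by column in base 16:
  a-0 → a
  a-e → c (borrow)
  f-1-1 → d
  b-a → 1
  4-6 → e (borrow)
  f-7-1 → 7
  1-0 → 1

0x17e1dca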